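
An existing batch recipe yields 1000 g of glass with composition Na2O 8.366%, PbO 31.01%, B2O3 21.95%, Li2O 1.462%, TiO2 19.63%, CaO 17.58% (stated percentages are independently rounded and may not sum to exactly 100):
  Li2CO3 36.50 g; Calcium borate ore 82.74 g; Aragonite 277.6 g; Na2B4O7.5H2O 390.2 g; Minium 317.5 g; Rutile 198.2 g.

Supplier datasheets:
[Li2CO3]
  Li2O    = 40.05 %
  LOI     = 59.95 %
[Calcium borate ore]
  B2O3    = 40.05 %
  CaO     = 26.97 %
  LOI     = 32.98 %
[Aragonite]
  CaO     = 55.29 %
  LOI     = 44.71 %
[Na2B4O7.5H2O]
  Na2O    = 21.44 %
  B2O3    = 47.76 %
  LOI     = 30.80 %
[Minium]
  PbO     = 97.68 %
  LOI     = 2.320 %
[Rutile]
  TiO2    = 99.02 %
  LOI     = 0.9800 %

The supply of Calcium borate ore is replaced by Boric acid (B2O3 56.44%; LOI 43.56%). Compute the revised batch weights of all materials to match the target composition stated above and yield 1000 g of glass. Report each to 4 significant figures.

Revised batch per 1000 g glass:
  Li2CO3: 36.50 g
  Boric acid: 58.71 g
  Aragonite: 318.0 g
  Na2B4O7.5H2O: 390.2 g
  Minium: 317.5 g
  Rutile: 198.2 g
Total batch = 1319 g; LOI loss = 319.1 g

The whole derivation carries full float precision in all steps; mid-chain values are printed (rounded to 4 significant figures) across the worked steps; a single rounding finalizes every reported result; derived quantities are re-derived from the weighed amounts at 1000 g of glass at full precision (net glass mass, totals, yield, LOI, the six compositions), exactly as printed in the question or the answer.
The oxide mass targets at 1000 g glass:
  Na2O: 8.366% × 1000 = 83.66 g
  PbO: 31.01% × 1000 = 310.1 g
  B2O3: 21.95% × 1000 = 219.5 g
  Li2O: 1.462% × 1000 = 14.62 g
  TiO2: 19.63% × 1000 = 196.3 g
  CaO: 17.58% × 1000 = 175.8 g
Checking each oxide sum per the reported batch figures, for the quoted basis mass (every target is met by its sum modulo rounding of the values):
  Na2O: 390.2·0.2144 = 83.66 g (target 83.66 g)
  PbO: 317.5·0.9768 = 310.1 g (target 310.1 g)
  B2O3: 58.71·0.5644 + 390.2·0.4776 = 219.5 g (target 219.5 g)
  Li2O: 36.50·0.4005 = 14.62 g (target 14.62 g)
  TiO2: 198.2·0.9902 = 196.3 g (target 196.3 g)
  CaO: 318.0·0.5529 = 175.8 g (target 175.8 g)
Glass-mass bookkeeping: batch Σ − ignition loss = 1000 g (the Σ of target masses is 1000 g; the stated basis being 1000 g — rounding explains the deltas).
Batch grand total — Σ batch = 1319 g; the LOI term Σ batch·LOI equals 319.1 g; yield = glass ÷ total batch = 75.81%.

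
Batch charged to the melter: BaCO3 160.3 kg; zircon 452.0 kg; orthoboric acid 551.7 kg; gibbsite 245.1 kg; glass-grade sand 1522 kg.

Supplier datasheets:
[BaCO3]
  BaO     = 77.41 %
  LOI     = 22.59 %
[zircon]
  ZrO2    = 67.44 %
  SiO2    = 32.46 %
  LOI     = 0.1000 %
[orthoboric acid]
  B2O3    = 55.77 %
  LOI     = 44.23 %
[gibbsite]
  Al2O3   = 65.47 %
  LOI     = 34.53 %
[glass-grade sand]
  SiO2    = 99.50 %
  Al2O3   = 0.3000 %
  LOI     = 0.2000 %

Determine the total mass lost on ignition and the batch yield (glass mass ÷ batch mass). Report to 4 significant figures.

LOI loss = 368.4 kg; glass = 2563 kg; yield = 87.43%

The intermediate values are shown rounded to four significant digits between the steps. All arithmetic carries exact precision throughout. Every reported figure is rounded only once; derived quantities (LOI, glass mass, five oxide percentages, the yield, totals) are carried starting from the weights on 2563 kg of glass at full precision, exactly as shown in the question or the answer.
Each material's LOI contribution:
  BaCO3: 160.3 × 0.2259 = 36.21 kg
  zircon: 452.0 × 0.001000 = 0.4520 kg
  orthoboric acid: 551.7 × 0.4423 = 244.0 kg
  gibbsite: 245.1 × 0.3453 = 84.63 kg
  glass-grade sand: 1522 × 0.002000 = 3.044 kg
Total LOI = 368.4 kg
Glass = batch − LOI = 2931 − 368.4 = 2563 kg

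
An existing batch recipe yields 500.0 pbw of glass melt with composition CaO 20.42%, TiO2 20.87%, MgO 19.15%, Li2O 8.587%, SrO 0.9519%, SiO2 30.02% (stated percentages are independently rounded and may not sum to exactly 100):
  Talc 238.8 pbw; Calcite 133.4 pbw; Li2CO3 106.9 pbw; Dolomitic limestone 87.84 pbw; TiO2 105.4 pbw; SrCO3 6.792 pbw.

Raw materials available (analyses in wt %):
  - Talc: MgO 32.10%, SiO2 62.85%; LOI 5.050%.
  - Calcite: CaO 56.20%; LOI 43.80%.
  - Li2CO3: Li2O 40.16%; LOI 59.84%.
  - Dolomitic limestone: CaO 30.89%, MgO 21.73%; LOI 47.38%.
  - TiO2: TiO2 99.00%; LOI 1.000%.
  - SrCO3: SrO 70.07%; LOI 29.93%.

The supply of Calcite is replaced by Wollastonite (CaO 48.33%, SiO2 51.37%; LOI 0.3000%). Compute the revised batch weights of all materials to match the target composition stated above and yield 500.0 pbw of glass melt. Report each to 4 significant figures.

All internal work maintains exact precision through the solve; rounding to four significant figures extends to every mid-chain value as printed. A single rounding produces every reported figure — derived quantities, which include the six compositions, LOI, yield, glass mass, the totals, are recomputed at full precision, as set out in the problem or the answer, starting from the weights per 500.0 pbw of glass.
Oxide mass targets, per 500.0 pbw glass melt:
  CaO: 20.42% × 500.0 = 102.1 pbw
  TiO2: 20.87% × 500.0 = 104.4 pbw
  MgO: 19.15% × 500.0 = 95.75 pbw
  Li2O: 8.587% × 500.0 = 42.94 pbw
  SrO: 0.9519% × 500.0 = 4.760 pbw
  SiO2: 30.02% × 500.0 = 150.1 pbw
Checking each oxide sum with the batch weights as given, for the quoted basis mass (each sum matches its target mass once rounding is allowed for):
  CaO: 87.55·0.4833 + 193.5·0.3089 = 102.1 pbw (target 102.1 pbw)
  TiO2: 105.4·0.9900 = 104.3 pbw (target 104.4 pbw)
  MgO: 167.3·0.3210 + 193.5·0.2173 = 95.75 pbw (target 95.75 pbw)
  Li2O: 106.9·0.4016 = 42.93 pbw (target 42.94 pbw)
  SrO: 6.792·0.7007 = 4.759 pbw (target 4.760 pbw)
  SiO2: 167.3·0.6285 + 87.55·0.5137 = 150.1 pbw (target 150.1 pbw)
Glass-mass sanity pass: whole batch net of LOI = 500.0 pbw (targets for the oxides total 500.0 pbw; with the basis standing at 500.0 pbw — any gap is answer rounding).
Batch grand total — Σ batch = 667.4 pbw; the LOI term Σ batch·LOI equals 167.4 pbw; as yield: glass ÷ batch → 74.91%.

Revised batch per 500.0 pbw glass melt:
  Talc: 167.3 pbw
  Wollastonite: 87.55 pbw
  Li2CO3: 106.9 pbw
  Dolomitic limestone: 193.5 pbw
  TiO2: 105.4 pbw
  SrCO3: 6.792 pbw
Total batch = 667.4 pbw; LOI loss = 167.4 pbw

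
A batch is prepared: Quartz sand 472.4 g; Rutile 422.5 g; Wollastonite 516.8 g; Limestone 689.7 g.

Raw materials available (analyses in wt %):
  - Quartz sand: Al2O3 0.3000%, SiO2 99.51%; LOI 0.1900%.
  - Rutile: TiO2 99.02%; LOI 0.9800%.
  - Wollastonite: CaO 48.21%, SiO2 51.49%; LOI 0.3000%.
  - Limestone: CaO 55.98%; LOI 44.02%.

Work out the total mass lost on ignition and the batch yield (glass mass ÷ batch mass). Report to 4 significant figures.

Mid-chain values are displayed, with 4-significant-figure rounding, across the worked steps. The whole derivation maintains full precision in every operation. A single rounding yields each reported value — the derived quantities (the totals, the yield, ignition loss, four oxide percentages, net glass mass) are computed from the batch weights on 1791 g of glass at exact precision as quoted within either problem or answer.
Per-material ignition loss:
  Quartz sand: 472.4 × 0.001900 = 0.8976 g
  Rutile: 422.5 × 0.009800 = 4.141 g
  Wollastonite: 516.8 × 0.003000 = 1.550 g
  Limestone: 689.7 × 0.4402 = 303.6 g
Total LOI = 310.2 g
Glass = batch − LOI = 2101 − 310.2 = 1791 g

LOI loss = 310.2 g; glass = 1791 g; yield = 85.24%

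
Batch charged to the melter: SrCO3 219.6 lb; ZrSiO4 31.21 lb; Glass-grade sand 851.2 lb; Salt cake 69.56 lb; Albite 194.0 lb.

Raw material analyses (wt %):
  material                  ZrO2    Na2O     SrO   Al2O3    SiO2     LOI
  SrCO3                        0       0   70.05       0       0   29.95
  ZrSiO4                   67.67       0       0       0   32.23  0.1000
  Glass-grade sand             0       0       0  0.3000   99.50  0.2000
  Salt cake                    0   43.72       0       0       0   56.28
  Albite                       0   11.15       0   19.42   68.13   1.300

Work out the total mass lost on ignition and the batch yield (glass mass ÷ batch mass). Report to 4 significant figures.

LOI loss = 109.2 lb; glass = 1256 lb; yield = 92.01%

All arithmetic maintains exact precision end to end. In-progress results are shown, with 4-significant-digit rounding, at each printed step — each reported result is rounded once only; the derived quantities are computed in full precision (net glass mass, five oxide percentages, LOI, yield, totals) from the weighed amounts per 1256 lb of glass as set out in problem or answer.
Ignition loss by material:
  SrCO3: 219.6 × 0.2995 = 65.77 lb
  ZrSiO4: 31.21 × 0.001000 = 0.03121 lb
  Glass-grade sand: 851.2 × 0.002000 = 1.702 lb
  Salt cake: 69.56 × 0.5628 = 39.15 lb
  Albite: 194.0 × 0.01300 = 2.522 lb
Total LOI = 109.2 lb
Glass = batch − LOI = 1366 − 109.2 = 1256 lb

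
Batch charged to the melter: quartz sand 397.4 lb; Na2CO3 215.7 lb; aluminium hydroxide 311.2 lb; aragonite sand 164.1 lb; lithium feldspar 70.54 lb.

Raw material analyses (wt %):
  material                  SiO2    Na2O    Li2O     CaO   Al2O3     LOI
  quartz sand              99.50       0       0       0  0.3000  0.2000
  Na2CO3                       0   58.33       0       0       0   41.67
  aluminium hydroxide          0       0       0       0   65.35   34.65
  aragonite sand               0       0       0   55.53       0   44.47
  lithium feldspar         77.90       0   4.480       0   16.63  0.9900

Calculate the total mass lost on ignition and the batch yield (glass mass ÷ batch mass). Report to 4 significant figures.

LOI loss = 272.2 lb; glass = 886.8 lb; yield = 76.51%

Values along the way are displayed with 4-significant-digit rounding as written; every computation carries full precision at each step — a single rounding yields each reported value — the derived quantities (yield, five oxide percentages, net glass mass, ignition loss, totals) are rebuilt in full precision starting from the weights for 886.8 lb of glass exactly as printed in question or answer.
Loss on ignition, line by line:
  quartz sand: 397.4 × 0.002000 = 0.7948 lb
  Na2CO3: 215.7 × 0.4167 = 89.88 lb
  aluminium hydroxide: 311.2 × 0.3465 = 107.8 lb
  aragonite sand: 164.1 × 0.4447 = 72.98 lb
  lithium feldspar: 70.54 × 0.009900 = 0.6983 lb
Total LOI = 272.2 lb
Glass = batch − LOI = 1159 − 272.2 = 886.8 lb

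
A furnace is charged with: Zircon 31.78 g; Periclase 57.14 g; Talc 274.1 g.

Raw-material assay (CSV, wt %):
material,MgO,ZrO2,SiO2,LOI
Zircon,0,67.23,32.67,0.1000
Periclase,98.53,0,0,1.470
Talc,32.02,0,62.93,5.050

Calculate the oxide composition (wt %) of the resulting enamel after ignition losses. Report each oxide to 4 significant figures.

Glass mass = 348.3 g (batch 363.0 − LOI 14.71).
Composition: MgO 41.36%, ZrO2 6.134%, SiO2 52.50%

The working math holds exact precision in every operation — in-progress results appear rounded off to 4 significant figures across the worked steps. Exactly one rounding is applied to each reported value. Derived quantities are recomputed at full precision (the yield, ignition loss, totals, the three compositions, glass mass) using the weight values per 348.3 g of glass, as quoted within the problem or answer text.
Mass of each oxide from the mix:
  MgO: 57.14·0.9853 + 274.1·0.3202 = 144.1 g
  ZrO2: 31.78·0.6723 = 21.37 g
  SiO2: 31.78·0.3267 + 274.1·0.6293 = 182.9 g
LOI: 31.78·0.001000 + 57.14·0.01470 + 274.1·0.05050 = 14.71 g
batch − LOI leaves glass = 363.0 − 14.71 = 348.3 g (= Σ oxide masses)
percent share: oxide ÷ glass, ×100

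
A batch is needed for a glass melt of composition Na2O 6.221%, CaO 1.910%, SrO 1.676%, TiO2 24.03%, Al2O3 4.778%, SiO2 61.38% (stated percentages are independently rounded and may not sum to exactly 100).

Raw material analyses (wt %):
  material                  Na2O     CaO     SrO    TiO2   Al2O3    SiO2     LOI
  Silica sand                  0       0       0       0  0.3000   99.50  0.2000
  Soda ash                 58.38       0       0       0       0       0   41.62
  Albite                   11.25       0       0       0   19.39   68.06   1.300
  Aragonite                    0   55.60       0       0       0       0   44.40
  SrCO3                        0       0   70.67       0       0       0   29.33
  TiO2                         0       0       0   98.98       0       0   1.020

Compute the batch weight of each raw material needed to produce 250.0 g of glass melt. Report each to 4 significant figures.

Batch per 250.0 g glass melt:
  Silica sand: 113.3 g
  Soda ash: 15.11 g
  Albite: 59.85 g
  Aragonite: 8.588 g
  SrCO3: 5.929 g
  TiO2: 60.69 g
Total batch = 263.5 g; LOI loss = 13.46 g; yield = 94.89%

All internal work keeps exact precision in all steps — mid-chain values appear (rounded to four significant figures) at each printed step — every reported value is rounded a single time — derived quantities, which include LOI, yield, the six compositions, net glass mass, the totals, are re-derived in exact precision, as given in the question or the answer, from the weighed amounts per 250.0 g of glass.
Oxide mass targets, per 250.0 g glass melt:
  Na2O: 6.221% × 250.0 = 15.55 g
  CaO: 1.910% × 250.0 = 4.775 g
  SrO: 1.676% × 250.0 = 4.190 g
  TiO2: 24.03% × 250.0 = 60.08 g
  Al2O3: 4.778% × 250.0 = 11.94 g
  SiO2: 61.38% × 250.0 = 153.4 g
Sums-versus-targets review working from each reported weight, under the basis named above (summed amounts equal target values given rounding of the digits):
  Na2O: 15.11·0.5838 + 59.85·0.1125 = 15.55 g (target 15.55 g)
  CaO: 8.588·0.5560 = 4.775 g (target 4.775 g)
  SrO: 5.929·0.7067 = 4.190 g (target 4.190 g)
  TiO2: 60.69·0.9898 = 60.07 g (target 60.08 g)
  Al2O3: 113.3·0.003000 + 59.85·0.1939 = 11.94 g (target 11.94 g)
  SiO2: 113.3·0.9950 + 59.85·0.6806 = 153.5 g (target 153.4 g)
Glass-mass closure: batch Σ − ignition loss = 250.0 g (summing oxide targets gives 250.0 g; against the stated basis, 250.0 g — rounding explains the deltas).
Summing the batch: Σ batch = 263.5 g; LOI removed, Σ of batch·LOI: 13.46 g; yield: glass divided by total = 94.89%.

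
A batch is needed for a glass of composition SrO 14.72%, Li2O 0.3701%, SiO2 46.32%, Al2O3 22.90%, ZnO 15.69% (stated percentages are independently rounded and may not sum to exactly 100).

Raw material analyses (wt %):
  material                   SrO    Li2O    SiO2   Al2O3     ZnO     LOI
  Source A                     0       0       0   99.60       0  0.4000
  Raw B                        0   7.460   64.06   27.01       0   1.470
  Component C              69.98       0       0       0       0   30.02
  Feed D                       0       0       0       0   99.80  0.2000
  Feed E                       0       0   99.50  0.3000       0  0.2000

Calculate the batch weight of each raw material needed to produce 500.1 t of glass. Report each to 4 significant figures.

Batch per 500.1 t glass:
  Source A: 107.6 t
  Raw B: 24.81 t
  Component C: 105.2 t
  Feed D: 78.62 t
  Feed E: 216.8 t
Total batch = 533.0 t; LOI loss = 32.97 t; yield = 93.82%

Values along the way are displayed rounded to 4 significant digits across the worked steps. Every computation runs at exact precision through the solve — each reported result carries a single rounding — the derived quantities, which include net glass mass, yield, ignition loss, the five compositions, the totals, are carried in full precision, as written in problem or answer, from the weighed amounts at 500.1 t of glass.
The oxide mass targets at 500.1 t glass:
  SrO: 14.72% × 500.1 = 73.61 t
  Li2O: 0.3701% × 500.1 = 1.851 t
  SiO2: 46.32% × 500.1 = 231.6 t
  Al2O3: 22.90% × 500.1 = 114.5 t
  ZnO: 15.69% × 500.1 = 78.47 t
Sums-versus-targets review using the reported weights, for the quoted basis mass (sum by sum, the targets are met up to rounding of the answer):
  SrO: 105.2·0.6998 = 73.62 t (target 73.61 t)
  Li2O: 24.81·0.07460 = 1.851 t (target 1.851 t)
  SiO2: 24.81·0.6406 + 216.8·0.9950 = 231.6 t (target 231.6 t)
  Al2O3: 107.6·0.9960 + 24.81·0.2701 + 216.8·0.003000 = 114.5 t (target 114.5 t)
  ZnO: 78.62·0.9980 = 78.46 t (target 78.47 t)
Glass-mass bookkeeping: batch Σ − ignition loss = 500.1 t (oxide target masses add up to 500.1 t; with the basis standing at 500.1 t — gaps are rounding artifacts).
Total batch = Σ batch = 533.0 t; the LOI term Σ batch·LOI equals 32.97 t; yield: glass divided by total = 93.82%.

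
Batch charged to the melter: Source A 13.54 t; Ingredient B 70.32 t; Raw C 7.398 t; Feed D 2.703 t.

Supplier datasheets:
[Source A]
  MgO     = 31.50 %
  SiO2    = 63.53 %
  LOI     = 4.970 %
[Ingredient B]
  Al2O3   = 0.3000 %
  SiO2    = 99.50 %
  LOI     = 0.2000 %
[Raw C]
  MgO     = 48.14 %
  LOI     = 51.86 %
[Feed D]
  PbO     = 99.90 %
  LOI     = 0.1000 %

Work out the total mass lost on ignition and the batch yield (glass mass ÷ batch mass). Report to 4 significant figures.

In-progress results appear (rounded to 4 significant figures) as written — the working math keeps full float precision at each step. Every reported number takes a single rounding. All derived quantities are rebuilt in full float precision (the yield, the totals, the four compositions, ignition loss, net glass mass) using the weight values on 89.31 t of glass, exactly as printed in the question or the answer.
Loss on ignition, line by line:
  Source A: 13.54 × 0.04970 = 0.6729 t
  Ingredient B: 70.32 × 0.002000 = 0.1406 t
  Raw C: 7.398 × 0.5186 = 3.837 t
  Feed D: 2.703 × 0.001000 = 0.002703 t
Total LOI = 4.653 t
Glass = batch − LOI = 93.96 − 4.653 = 89.31 t

LOI loss = 4.653 t; glass = 89.31 t; yield = 95.05%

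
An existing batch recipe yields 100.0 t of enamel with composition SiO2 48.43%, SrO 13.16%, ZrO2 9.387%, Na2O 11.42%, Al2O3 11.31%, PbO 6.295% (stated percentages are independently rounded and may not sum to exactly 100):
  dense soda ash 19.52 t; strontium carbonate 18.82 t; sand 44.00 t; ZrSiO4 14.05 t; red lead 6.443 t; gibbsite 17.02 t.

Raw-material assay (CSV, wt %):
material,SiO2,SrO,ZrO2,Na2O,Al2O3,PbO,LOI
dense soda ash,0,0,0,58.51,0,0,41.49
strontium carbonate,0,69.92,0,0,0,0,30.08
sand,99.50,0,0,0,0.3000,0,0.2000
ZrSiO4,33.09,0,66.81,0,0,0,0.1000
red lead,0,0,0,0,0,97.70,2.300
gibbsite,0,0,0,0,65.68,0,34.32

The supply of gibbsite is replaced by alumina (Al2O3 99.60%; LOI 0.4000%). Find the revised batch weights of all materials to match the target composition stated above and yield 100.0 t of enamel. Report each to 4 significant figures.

The whole derivation keeps full float precision through the solve. Intermediates are shown with 4-significant-digit rounding in the printout — every reported result takes exactly one rounding — derived quantities, which include ignition loss, six oxide percentages, totals, net glass mass, yield, are recomputed in full float precision, precisely as stated by the problem or the answer, from the weighed amounts for 100.0 t of glass.
Target masses of each oxide per 100.0 t enamel:
  SiO2: 48.43% × 100.0 = 48.43 t
  SrO: 13.16% × 100.0 = 13.16 t
  ZrO2: 9.387% × 100.0 = 9.387 t
  Na2O: 11.42% × 100.0 = 11.42 t
  Al2O3: 11.31% × 100.0 = 11.31 t
  PbO: 6.295% × 100.0 = 6.295 t
Checking each oxide sum per the reported batch figures, at the basis given (every target is met by its sum modulo rounding of the values):
  SiO2: 44.00·0.9950 + 14.05·0.3309 = 48.43 t (target 48.43 t)
  SrO: 18.82·0.6992 = 13.16 t (target 13.16 t)
  ZrO2: 14.05·0.6681 = 9.387 t (target 9.387 t)
  Na2O: 19.52·0.5851 = 11.42 t (target 11.42 t)
  Al2O3: 44.00·0.003000 + 11.22·0.9960 = 11.31 t (target 11.31 t)
  PbO: 6.443·0.9770 = 6.295 t (target 6.295 t)
Consistency of the glass mass: batch Σ − ignition loss = 100.0 t (per-oxide target masses sum to 100.0 t; basis as stated: 100.0 t — differing by rounding only).
Batch grand total — Σ batch = 114.1 t; ignition loss, Σ(batch × LOI) = 14.06 t; yield, glass over the total, = 87.68%.

Revised batch per 100.0 t enamel:
  dense soda ash: 19.52 t
  strontium carbonate: 18.82 t
  sand: 44.00 t
  ZrSiO4: 14.05 t
  red lead: 6.443 t
  alumina: 11.22 t
Total batch = 114.1 t; LOI loss = 14.06 t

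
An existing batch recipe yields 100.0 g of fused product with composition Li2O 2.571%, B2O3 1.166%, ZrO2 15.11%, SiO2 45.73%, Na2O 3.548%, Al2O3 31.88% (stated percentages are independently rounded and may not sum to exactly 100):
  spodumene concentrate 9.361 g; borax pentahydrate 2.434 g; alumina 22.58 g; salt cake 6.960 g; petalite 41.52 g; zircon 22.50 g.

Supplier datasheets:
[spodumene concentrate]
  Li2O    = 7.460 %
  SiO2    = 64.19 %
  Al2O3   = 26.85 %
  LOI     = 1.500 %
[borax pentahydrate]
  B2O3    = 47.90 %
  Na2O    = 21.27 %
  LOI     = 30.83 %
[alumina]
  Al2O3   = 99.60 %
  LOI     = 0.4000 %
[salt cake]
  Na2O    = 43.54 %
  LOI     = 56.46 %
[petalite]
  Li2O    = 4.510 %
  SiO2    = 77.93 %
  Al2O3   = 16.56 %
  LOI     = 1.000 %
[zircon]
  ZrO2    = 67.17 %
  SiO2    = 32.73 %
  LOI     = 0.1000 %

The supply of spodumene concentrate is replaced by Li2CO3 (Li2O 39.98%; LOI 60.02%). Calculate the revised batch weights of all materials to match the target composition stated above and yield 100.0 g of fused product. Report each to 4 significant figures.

Revised batch per 100.0 g fused product:
  Li2CO3: 0.8769 g
  borax pentahydrate: 2.434 g
  alumina: 23.82 g
  salt cake: 6.960 g
  petalite: 49.23 g
  zircon: 22.50 g
Total batch = 105.8 g; LOI loss = 5.816 g

The working math runs at full precision at all times; intermediates are displayed, with 4-significant-figure rounding, in the working; a single rounding produces each reported number. The derived quantities, including glass mass, the yield, the six compositions, the totals, LOI, are recomputed using the weight values per 100.0 g of glass in full float precision as written in problem or answer.
The oxide mass targets at 100.0 g fused product:
  Li2O: 2.571% × 100.0 = 2.571 g
  B2O3: 1.166% × 100.0 = 1.166 g
  ZrO2: 15.11% × 100.0 = 15.11 g
  SiO2: 45.73% × 100.0 = 45.73 g
  Na2O: 3.548% × 100.0 = 3.548 g
  Al2O3: 31.88% × 100.0 = 31.88 g
Verifying the oxide balance applying the batch weights above, under the basis named above (target by target, the sums agree inside rounding margins):
  Li2O: 0.8769·0.3998 + 49.23·0.04510 = 2.571 g (target 2.571 g)
  B2O3: 2.434·0.4790 = 1.166 g (target 1.166 g)
  ZrO2: 22.50·0.6717 = 15.11 g (target 15.11 g)
  SiO2: 49.23·0.7793 + 22.50·0.3273 = 45.73 g (target 45.73 g)
  Na2O: 2.434·0.2127 + 6.960·0.4354 = 3.548 g (target 3.548 g)
  Al2O3: 23.82·0.9960 + 49.23·0.1656 = 31.88 g (target 31.88 g)
Glass-mass bookkeeping: total batch − LOI = 100.0 g (oxide target masses add up to 100.0 g; versus the stated basis of 100.0 g — any gap is answer rounding).
Batch grand total — Σ batch = 105.8 g; LOI removed, Σ of batch·LOI: 5.816 g; as yield: glass ÷ batch → 94.50%.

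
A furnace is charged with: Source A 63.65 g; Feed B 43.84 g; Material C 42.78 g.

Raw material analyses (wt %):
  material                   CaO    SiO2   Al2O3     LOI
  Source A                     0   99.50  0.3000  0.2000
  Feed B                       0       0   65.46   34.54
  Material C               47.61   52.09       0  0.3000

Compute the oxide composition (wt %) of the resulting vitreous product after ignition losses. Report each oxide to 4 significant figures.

Glass mass = 134.9 g (batch 150.3 − LOI 15.40).
Composition: CaO 15.10%, SiO2 63.48%, Al2O3 21.42%

All arithmetic maintains full float precision from start to finish — in-progress results are shown (rounded to 4 significant digits) at each printed step. Every reported figure undergoes a single rounding; derived quantities are carried from the weighed amounts for 134.9 g of glass at exact precision (three oxide percentages, yield, LOI, glass mass, the totals), as quoted within the question or the answer.
Oxide-by-oxide delivered mass:
  CaO: 42.78·0.4761 = 20.37 g
  SiO2: 63.65·0.9950 + 42.78·0.5209 = 85.62 g
  Al2O3: 63.65·0.003000 + 43.84·0.6546 = 28.89 g
LOI: 63.65·0.002000 + 43.84·0.3454 + 42.78·0.003000 = 15.40 g
Glass = total batch minus LOI = 150.3 − 15.40 = 134.9 g (the oxide masses sum to this)
wt %: oxide over glass, times 100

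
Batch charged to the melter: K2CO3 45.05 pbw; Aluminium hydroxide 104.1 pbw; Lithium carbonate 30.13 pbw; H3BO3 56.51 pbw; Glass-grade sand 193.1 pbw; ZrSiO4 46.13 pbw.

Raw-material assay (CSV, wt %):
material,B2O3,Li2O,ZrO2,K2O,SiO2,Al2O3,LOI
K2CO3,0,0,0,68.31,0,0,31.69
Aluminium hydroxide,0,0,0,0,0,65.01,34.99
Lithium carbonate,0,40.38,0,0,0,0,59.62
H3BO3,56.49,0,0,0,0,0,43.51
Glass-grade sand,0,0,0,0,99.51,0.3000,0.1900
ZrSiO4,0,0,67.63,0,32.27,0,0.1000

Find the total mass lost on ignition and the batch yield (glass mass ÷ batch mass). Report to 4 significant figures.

Every computation runs at full float precision through the solve — the intermediate values are printed, with 4-significant-figure rounding, across the worked steps; a single rounding finalizes every reported value; derived quantities are re-derived using the weight values on 381.4 pbw of glass in full precision (the six compositions, LOI, the totals, yield, net glass mass), exactly as printed in the question or the answer.
Loss on ignition, line by line:
  K2CO3: 45.05 × 0.3169 = 14.28 pbw
  Aluminium hydroxide: 104.1 × 0.3499 = 36.42 pbw
  Lithium carbonate: 30.13 × 0.5962 = 17.96 pbw
  H3BO3: 56.51 × 0.4351 = 24.59 pbw
  Glass-grade sand: 193.1 × 0.001900 = 0.3669 pbw
  ZrSiO4: 46.13 × 0.001000 = 0.04613 pbw
Total LOI = 93.66 pbw
Glass = batch − LOI = 475.0 − 93.66 = 381.4 pbw

LOI loss = 93.66 pbw; glass = 381.4 pbw; yield = 80.28%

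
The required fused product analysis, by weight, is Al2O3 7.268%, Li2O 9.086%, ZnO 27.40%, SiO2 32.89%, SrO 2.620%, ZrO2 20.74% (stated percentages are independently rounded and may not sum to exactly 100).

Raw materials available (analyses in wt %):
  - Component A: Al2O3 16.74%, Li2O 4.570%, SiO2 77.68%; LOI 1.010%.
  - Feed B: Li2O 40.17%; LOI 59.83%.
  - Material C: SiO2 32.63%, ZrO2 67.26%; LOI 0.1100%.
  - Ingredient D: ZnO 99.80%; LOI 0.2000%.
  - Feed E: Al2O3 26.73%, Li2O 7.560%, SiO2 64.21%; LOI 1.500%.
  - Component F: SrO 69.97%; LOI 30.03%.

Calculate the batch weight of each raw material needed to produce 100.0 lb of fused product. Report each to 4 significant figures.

Batch per 100.0 lb fused product:
  Component A: 14.33 lb
  Feed B: 17.56 lb
  Material C: 30.84 lb
  Ingredient D: 27.45 lb
  Feed E: 18.22 lb
  Component F: 3.744 lb
Total batch = 112.1 lb; LOI loss = 12.14 lb; yield = 89.18%

All internal work maintains full precision all the way through — mid-chain values are shown, rounded to four significant digits, in the printout. Each reported value includes exactly one rounding; the derived quantities (the yield, glass mass, six oxide percentages, totals, ignition loss) are recomputed in full float precision from the weighed amounts for 100.0 lb of glass exactly as shown in question or answer.
Target oxide masses per 100.0 lb fused product:
  Al2O3: 7.268% × 100.0 = 7.268 lb
  Li2O: 9.086% × 100.0 = 9.086 lb
  ZnO: 27.40% × 100.0 = 27.40 lb
  SiO2: 32.89% × 100.0 = 32.89 lb
  SrO: 2.620% × 100.0 = 2.620 lb
  ZrO2: 20.74% × 100.0 = 20.74 lb
Sums-versus-targets review using the reported weights, for the quoted basis mass (each sum matches its target mass up to rounding of the answer):
  Al2O3: 14.33·0.1674 + 18.22·0.2673 = 7.269 lb (target 7.268 lb)
  Li2O: 14.33·0.04570 + 17.56·0.4017 + 18.22·0.07560 = 9.086 lb (target 9.086 lb)
  ZnO: 27.45·0.9980 = 27.40 lb (target 27.40 lb)
  SiO2: 14.33·0.7768 + 30.84·0.3263 + 18.22·0.6421 = 32.89 lb (target 32.89 lb)
  SrO: 3.744·0.6997 = 2.620 lb (target 2.620 lb)
  ZrO2: 30.84·0.6726 = 20.74 lb (target 20.74 lb)
Glass-mass sanity pass: whole batch net of LOI = 100.0 lb (summing oxide targets gives 100.0 lb; with the basis standing at 100.0 lb — gaps are rounding artifacts).
Whole-batch sum: Σ batch = 112.1 lb; the LOI term Σ batch·LOI equals 12.14 lb; glass ÷ batch gives a yield of 89.18%.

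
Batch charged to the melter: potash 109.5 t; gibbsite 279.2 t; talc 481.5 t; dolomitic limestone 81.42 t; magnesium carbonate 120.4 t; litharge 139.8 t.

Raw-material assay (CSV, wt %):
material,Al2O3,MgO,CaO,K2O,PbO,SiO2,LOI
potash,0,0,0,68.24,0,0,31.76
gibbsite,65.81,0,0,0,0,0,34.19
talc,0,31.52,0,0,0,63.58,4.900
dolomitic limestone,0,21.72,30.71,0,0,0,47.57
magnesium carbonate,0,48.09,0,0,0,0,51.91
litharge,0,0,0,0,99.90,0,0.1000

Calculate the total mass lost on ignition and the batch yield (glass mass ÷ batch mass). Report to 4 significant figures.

LOI loss = 255.2 t; glass = 956.6 t; yield = 78.94%

Rounding to 4 significant figures governs each mid-chain value as displayed — the whole derivation maintains full precision through the solve. Each reported result is rounded just once. The derived quantities, including the yield, totals, ignition loss, glass mass, six oxide percentages, are computed using the weight values on 956.6 t of glass at full float precision, precisely as stated by the problem or answer text.
Per-material ignition loss:
  potash: 109.5 × 0.3176 = 34.78 t
  gibbsite: 279.2 × 0.3419 = 95.46 t
  talc: 481.5 × 0.04900 = 23.59 t
  dolomitic limestone: 81.42 × 0.4757 = 38.73 t
  magnesium carbonate: 120.4 × 0.5191 = 62.50 t
  litharge: 139.8 × 0.001000 = 0.1398 t
Total LOI = 255.2 t
Glass = batch − LOI = 1212 − 255.2 = 956.6 t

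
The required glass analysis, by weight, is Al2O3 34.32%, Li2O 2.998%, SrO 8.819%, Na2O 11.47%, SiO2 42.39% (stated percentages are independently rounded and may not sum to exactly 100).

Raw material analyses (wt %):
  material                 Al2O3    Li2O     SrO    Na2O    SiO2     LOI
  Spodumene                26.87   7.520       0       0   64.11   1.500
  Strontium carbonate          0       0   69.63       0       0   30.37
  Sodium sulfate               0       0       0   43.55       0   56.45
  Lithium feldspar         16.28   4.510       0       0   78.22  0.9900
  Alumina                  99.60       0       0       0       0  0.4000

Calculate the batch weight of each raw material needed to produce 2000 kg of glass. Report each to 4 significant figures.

Batch per 2000 kg glass:
  Spodumene: 289.7 kg
  Strontium carbonate: 253.3 kg
  Sodium sulfate: 526.8 kg
  Lithium feldspar: 846.4 kg
  Alumina: 472.6 kg
Total batch = 2389 kg; LOI loss = 388.9 kg; yield = 83.72%

The whole derivation holds full precision through every step. Mid-chain values appear (rounded to four significant digits) alongside each step — each reported figure is rounded only once — all derived quantities, including yield, the five compositions, glass mass, LOI, the totals, are carried starting from the weights per 2000 kg of glass in full float precision as set out in problem or answer.
Oxide-by-oxide targets in 2000 kg glass:
  Al2O3: 34.32% × 2000 = 686.4 kg
  Li2O: 2.998% × 2000 = 59.96 kg
  SrO: 8.819% × 2000 = 176.4 kg
  Na2O: 11.47% × 2000 = 229.4 kg
  SiO2: 42.39% × 2000 = 847.8 kg
Checking each oxide sum applying the batch weights above, against the basis in use (each sum matches its target mass net of answer rounding effects):
  Al2O3: 289.7·0.2687 + 846.4·0.1628 + 472.6·0.9960 = 686.3 kg (target 686.4 kg)
  Li2O: 289.7·0.07520 + 846.4·0.04510 = 59.96 kg (target 59.96 kg)
  SrO: 253.3·0.6963 = 176.4 kg (target 176.4 kg)
  Na2O: 526.8·0.4355 = 229.4 kg (target 229.4 kg)
  SiO2: 289.7·0.6411 + 846.4·0.7822 = 847.8 kg (target 847.8 kg)
Glass mass check: the batch minus its LOI: 2000 kg (the targets, summed, come to 2000 kg; the stated basis being 2000 kg — differing by rounding only).
Batch total: Σ batch = 2389 kg; LOI loss = Σ batch·LOI = 388.9 kg; yield = glass ÷ total batch = 83.72%.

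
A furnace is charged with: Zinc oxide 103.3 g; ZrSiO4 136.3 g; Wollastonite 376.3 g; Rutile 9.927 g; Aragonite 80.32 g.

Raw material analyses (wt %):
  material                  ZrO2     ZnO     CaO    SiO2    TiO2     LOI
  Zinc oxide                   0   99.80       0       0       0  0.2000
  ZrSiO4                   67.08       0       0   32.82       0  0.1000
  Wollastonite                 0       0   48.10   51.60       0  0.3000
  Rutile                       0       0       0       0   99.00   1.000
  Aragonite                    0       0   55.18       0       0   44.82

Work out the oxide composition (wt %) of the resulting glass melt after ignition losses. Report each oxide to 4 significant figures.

Every computation carries full precision through the solve. The intermediate values are shown rounded to four significant digits within the worked lines. Exactly one rounding is applied to each reported number; derived quantities (the yield, the five compositions, net glass mass, ignition loss, the totals) are computed at full float precision from the batch weights on 668.6 g of glass, exactly as shown in the question or the answer.
Mass of each oxide from the mix:
  ZrO2: 136.3·0.6708 = 91.43 g
  ZnO: 103.3·0.9980 = 103.1 g
  CaO: 376.3·0.4810 + 80.32·0.5518 = 225.3 g
  SiO2: 136.3·0.3282 + 376.3·0.5160 = 238.9 g
  TiO2: 9.927·0.9900 = 9.828 g
LOI: 103.3·0.002000 + 136.3·0.001000 + 376.3·0.003000 + 9.927·0.01000 + 80.32·0.4482 = 37.57 g
The glass mass, total less LOI, = 706.1 − 37.57 = 668.6 g (equal to the oxide-mass sum)
wt %: oxide over glass, times 100

Glass mass = 668.6 g (batch 706.1 − LOI 37.57).
Composition: ZrO2 13.68%, ZnO 15.42%, CaO 33.70%, SiO2 35.73%, TiO2 1.470%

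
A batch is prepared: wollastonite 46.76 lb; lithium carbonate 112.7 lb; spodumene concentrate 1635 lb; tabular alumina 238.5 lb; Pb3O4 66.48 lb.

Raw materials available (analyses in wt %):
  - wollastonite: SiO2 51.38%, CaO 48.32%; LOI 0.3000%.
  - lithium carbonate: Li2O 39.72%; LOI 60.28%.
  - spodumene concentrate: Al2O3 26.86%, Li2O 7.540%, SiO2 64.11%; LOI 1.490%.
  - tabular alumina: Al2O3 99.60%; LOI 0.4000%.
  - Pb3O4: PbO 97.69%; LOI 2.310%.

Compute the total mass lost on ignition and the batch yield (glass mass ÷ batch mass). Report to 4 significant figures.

LOI loss = 94.93 lb; glass = 2005 lb; yield = 95.48%

The whole derivation runs at full float precision at all times. Values along the way are printed rounded off to 4 significant digits across the worked steps; a single rounding yields every reported result. The derived quantities (net glass mass, the yield, LOI, the five compositions, the totals) are carried from the weighed amounts at 2005 lb of glass at exact precision exactly as shown in the question or the answer.
Loss on ignition, line by line:
  wollastonite: 46.76 × 0.003000 = 0.1403 lb
  lithium carbonate: 112.7 × 0.6028 = 67.94 lb
  spodumene concentrate: 1635 × 0.01490 = 24.36 lb
  tabular alumina: 238.5 × 0.004000 = 0.9540 lb
  Pb3O4: 66.48 × 0.02310 = 1.536 lb
Total LOI = 94.93 lb
Glass = batch − LOI = 2099 − 94.93 = 2005 lb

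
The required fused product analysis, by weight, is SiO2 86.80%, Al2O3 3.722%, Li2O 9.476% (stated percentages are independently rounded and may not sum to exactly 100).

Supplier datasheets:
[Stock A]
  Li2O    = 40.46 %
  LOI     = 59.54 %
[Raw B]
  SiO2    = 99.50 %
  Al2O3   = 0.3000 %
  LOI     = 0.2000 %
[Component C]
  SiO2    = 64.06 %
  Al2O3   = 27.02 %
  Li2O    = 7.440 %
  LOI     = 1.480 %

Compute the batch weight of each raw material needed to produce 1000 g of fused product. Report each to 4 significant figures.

Every computation runs at full float precision all the way through — in-progress results are shown (rounded to four significant figures) as written — each reported result is rounded a single time — all derived quantities, including the totals, the three compositions, glass mass, yield, ignition loss, are computed using the weight values at 1000 g of glass in full float precision, as written in the problem or answer text.
The oxide mass targets at 1000 g fused product:
  SiO2: 86.80% × 1000 = 868.0 g
  Al2O3: 3.722% × 1000 = 37.22 g
  Li2O: 9.476% × 1000 = 94.76 g
Mass-balance tally per oxide with the batch weights as given, relative to the basis at hand (sums match the target masses net of answer rounding effects):
  SiO2: 789.3·0.9950 + 129.0·0.6406 = 868.0 g (target 868.0 g)
  Al2O3: 789.3·0.003000 + 129.0·0.2702 = 37.22 g (target 37.22 g)
  Li2O: 210.5·0.4046 + 129.0·0.07440 = 94.77 g (target 94.76 g)
Consistency of the glass mass: Σ batch − LOI loss = 1000 g (oxide target masses add up to 1000 g; the stated basis being 1000 g — any gap is answer rounding).
Whole-batch sum: Σ batch = 1129 g; the LOI term Σ batch·LOI equals 128.8 g; as yield: glass ÷ batch → 88.59%.

Batch per 1000 g fused product:
  Stock A: 210.5 g
  Raw B: 789.3 g
  Component C: 129.0 g
Total batch = 1129 g; LOI loss = 128.8 g; yield = 88.59%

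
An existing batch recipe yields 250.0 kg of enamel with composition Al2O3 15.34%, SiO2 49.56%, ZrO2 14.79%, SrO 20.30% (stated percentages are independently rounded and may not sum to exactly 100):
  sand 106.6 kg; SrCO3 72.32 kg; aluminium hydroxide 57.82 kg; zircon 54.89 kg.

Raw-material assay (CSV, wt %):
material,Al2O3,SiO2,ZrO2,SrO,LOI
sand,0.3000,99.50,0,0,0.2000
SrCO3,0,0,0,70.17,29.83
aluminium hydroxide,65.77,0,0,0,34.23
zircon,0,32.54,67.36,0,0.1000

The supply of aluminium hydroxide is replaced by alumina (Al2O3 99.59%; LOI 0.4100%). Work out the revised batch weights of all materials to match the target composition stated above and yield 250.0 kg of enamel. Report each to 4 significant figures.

Mid-chain values are displayed (rounded to four significant figures) in the printout; all internal work keeps exact precision throughout — every reported figure takes a single rounding; the derived quantities (the yield, totals, the four compositions, glass mass, LOI) are re-derived from the batch weights for 250.0 kg of glass in full precision as they appear in problem or answer.
Target oxide masses per 250.0 kg enamel:
  Al2O3: 15.34% × 250.0 = 38.35 kg
  SiO2: 49.56% × 250.0 = 123.9 kg
  ZrO2: 14.79% × 250.0 = 36.98 kg
  SrO: 20.30% × 250.0 = 50.75 kg
Verifying the oxide balance working from each reported weight, on the stated basis (target by target, the sums agree given rounding of the digits):
  Al2O3: 106.6·0.003000 + 38.19·0.9959 = 38.35 kg (target 38.35 kg)
  SiO2: 106.6·0.9950 + 54.89·0.3254 = 123.9 kg (target 123.9 kg)
  ZrO2: 54.89·0.6736 = 36.97 kg (target 36.98 kg)
  SrO: 72.32·0.7017 = 50.75 kg (target 50.75 kg)
Glass mass check: batch total minus LOI = 250.0 kg (the Σ of target masses is 250.0 kg; stated basis 250.0 kg — gaps are rounding artifacts).
Whole-batch sum: Σ batch = 272.0 kg; LOI removed, Σ of batch·LOI: 22.00 kg; yield = glass ÷ total batch = 91.91%.

Revised batch per 250.0 kg enamel:
  sand: 106.6 kg
  SrCO3: 72.32 kg
  alumina: 38.19 kg
  zircon: 54.89 kg
Total batch = 272.0 kg; LOI loss = 22.00 kg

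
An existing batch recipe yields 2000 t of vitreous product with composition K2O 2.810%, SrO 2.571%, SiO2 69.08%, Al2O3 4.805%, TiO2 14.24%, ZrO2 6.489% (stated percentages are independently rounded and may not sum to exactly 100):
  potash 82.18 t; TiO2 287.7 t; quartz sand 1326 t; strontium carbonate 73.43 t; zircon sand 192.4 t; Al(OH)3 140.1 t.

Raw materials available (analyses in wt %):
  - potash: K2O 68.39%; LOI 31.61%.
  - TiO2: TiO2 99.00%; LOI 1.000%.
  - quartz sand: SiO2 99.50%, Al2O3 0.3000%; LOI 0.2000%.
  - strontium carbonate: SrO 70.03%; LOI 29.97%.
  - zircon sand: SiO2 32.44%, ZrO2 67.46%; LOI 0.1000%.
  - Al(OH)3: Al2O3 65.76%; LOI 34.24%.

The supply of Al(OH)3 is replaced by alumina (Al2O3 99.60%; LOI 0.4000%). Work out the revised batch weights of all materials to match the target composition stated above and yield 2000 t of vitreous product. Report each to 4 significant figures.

Revised batch per 2000 t vitreous product:
  potash: 82.18 t
  TiO2: 287.7 t
  quartz sand: 1326 t
  strontium carbonate: 73.43 t
  zircon sand: 192.4 t
  alumina: 92.49 t
Total batch = 2054 t; LOI loss = 54.08 t

The whole derivation runs at full precision at all times; intermediates are shown (rounded to four significant digits) on the page — every reported result receives exactly one rounding. Derived quantities (LOI, the six compositions, net glass mass, the totals, yield) are rebuilt from the batch weights for 2000 t of glass in full precision, exactly as printed in the problem or the answer.
Target masses of each oxide per 2000 t vitreous product:
  K2O: 2.810% × 2000 = 56.20 t
  SrO: 2.571% × 2000 = 51.42 t
  SiO2: 69.08% × 2000 = 1382 t
  Al2O3: 4.805% × 2000 = 96.10 t
  TiO2: 14.24% × 2000 = 284.8 t
  ZrO2: 6.489% × 2000 = 129.8 t
Per-oxide balance check applying the batch weights above, relative to the basis at hand (target by target, the sums agree modulo rounding of the values):
  K2O: 82.18·0.6839 = 56.20 t (target 56.20 t)
  SrO: 73.43·0.7003 = 51.42 t (target 51.42 t)
  SiO2: 1326·0.9950 + 192.4·0.3244 = 1382 t (target 1382 t)
  Al2O3: 1326·0.003000 + 92.49·0.9960 = 96.10 t (target 96.10 t)
  TiO2: 287.7·0.9900 = 284.8 t (target 284.8 t)
  ZrO2: 192.4·0.6746 = 129.8 t (target 129.8 t)
Glass mass check: whole batch net of LOI = 2000 t (the targets, summed, come to 2000 t; basis as stated: 2000 t — deltas are rounding alone).
Summing the batch: Σ batch = 2054 t; LOI loss = Σ batch·LOI = 54.08 t; the yield ratio, glass ÷ batch: 97.37%.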